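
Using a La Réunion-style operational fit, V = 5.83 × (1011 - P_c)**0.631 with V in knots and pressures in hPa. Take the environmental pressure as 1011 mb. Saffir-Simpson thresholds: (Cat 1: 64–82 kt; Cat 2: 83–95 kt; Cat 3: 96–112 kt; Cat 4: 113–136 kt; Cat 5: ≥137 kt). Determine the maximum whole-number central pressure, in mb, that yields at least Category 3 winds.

926 mb

Category 3 begins at V = 96 kt.
Required ΔP = (96/5.83)^(1/0.631) = 16.467^1.585 ≈ 84.73 mb.
P_c ≤ 1011 − 84.73 = 926.27, so the highest integer P_c is 926 mb.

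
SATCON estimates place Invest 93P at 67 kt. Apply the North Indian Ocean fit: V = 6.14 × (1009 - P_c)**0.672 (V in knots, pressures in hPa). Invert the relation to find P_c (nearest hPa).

974 hPa

ΔP = (V / 6.14)^(1/0.672) = (67/6.14)^1.488.
67/6.14 = 10.912; 10.912^1.488 ≈ 35.04 hPa.
P_c = 1009 − 35.04 = 973.96 ≈ 974 hPa.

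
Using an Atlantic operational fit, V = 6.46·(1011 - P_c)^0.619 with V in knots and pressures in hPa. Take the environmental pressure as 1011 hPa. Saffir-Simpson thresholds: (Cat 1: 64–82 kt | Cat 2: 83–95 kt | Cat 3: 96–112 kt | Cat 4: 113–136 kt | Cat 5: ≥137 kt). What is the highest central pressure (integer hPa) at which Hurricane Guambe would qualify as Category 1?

Category 1 begins at V = 64 kt.
Required ΔP = (64/6.46)^(1/0.619) = 9.907^1.616 ≈ 40.64 hPa.
P_c ≤ 1011 − 40.64 = 970.36, so the highest integer P_c is 970 hPa.

970 hPa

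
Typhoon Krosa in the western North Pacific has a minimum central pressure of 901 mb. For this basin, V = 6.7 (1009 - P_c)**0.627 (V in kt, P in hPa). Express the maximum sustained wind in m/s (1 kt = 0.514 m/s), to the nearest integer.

ΔP = 1009 − 901 = 108 mb.
V ≈ 6.7 × 108^0.627 = 6.7 × 18.835 ≈ 126.192 kt.
126.192 × 0.514 ≈ 64.86 m/s → 65 m/s.

65 m/s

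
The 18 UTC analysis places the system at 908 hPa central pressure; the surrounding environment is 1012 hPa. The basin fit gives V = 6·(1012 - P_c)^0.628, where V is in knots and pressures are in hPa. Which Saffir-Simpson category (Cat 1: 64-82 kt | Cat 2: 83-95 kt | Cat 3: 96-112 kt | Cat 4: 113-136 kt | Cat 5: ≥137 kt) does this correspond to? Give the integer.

3

ΔP = 1012 − 908 = 104 hPa.
V ≈ 6 × 104^0.628 = 6 × 18.48 ≈ 111 kt.
111 kt falls in the Category 3 band.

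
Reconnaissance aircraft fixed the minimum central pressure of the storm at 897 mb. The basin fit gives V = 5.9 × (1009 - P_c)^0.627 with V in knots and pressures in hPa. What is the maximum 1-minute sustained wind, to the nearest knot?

114 kt

ΔP = 1009 − 897 = 112 mb.
112^0.627 ≈ 19.269.
V ≈ 5.9 × 19.269 ≈ 113.7 kt.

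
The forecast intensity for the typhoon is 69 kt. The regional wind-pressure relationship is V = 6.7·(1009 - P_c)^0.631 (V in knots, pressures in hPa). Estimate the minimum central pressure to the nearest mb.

969 mb

ΔP = (V / 6.7)^(1/0.631) = (69/6.7)^1.585.
69/6.7 = 10.299; 10.299^1.585 ≈ 40.27 mb.
P_c = 1009 − 40.27 = 968.73 ≈ 969 mb.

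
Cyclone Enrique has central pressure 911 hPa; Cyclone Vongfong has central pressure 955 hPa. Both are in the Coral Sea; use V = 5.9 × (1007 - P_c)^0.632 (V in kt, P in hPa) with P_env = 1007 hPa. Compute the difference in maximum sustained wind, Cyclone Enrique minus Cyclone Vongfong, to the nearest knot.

34 kt

Cyclone Enrique: ΔP = 96; V ≈ 5.9 × 96^0.632 ≈ 105.60 kt.
Cyclone Vongfong: ΔP = 52; V ≈ 5.9 × 52^0.632 ≈ 71.67 kt.
Difference ≈ 105.60 − 71.67 = 33.93 → 34 kt.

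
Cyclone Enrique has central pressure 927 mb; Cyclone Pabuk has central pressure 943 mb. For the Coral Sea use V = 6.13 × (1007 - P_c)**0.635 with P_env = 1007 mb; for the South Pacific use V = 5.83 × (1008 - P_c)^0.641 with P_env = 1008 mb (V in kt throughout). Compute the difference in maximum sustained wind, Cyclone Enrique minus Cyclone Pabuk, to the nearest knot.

Cyclone Enrique: ΔP = 80; V ≈ 6.13 × 80^0.635 ≈ 99.07 kt.
Cyclone Pabuk: ΔP = 65; V ≈ 5.83 × 65^0.641 ≈ 84.67 kt.
Difference ≈ 99.07 − 84.67 = 14.40 → 14 kt.

14 kt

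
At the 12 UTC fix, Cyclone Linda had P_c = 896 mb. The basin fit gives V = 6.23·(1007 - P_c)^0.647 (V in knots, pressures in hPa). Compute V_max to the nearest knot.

131 kt

ΔP = 1007 − 896 = 111 mb.
111^0.647 ≈ 21.053.
V ≈ 6.23 × 21.053 ≈ 131.2 kt.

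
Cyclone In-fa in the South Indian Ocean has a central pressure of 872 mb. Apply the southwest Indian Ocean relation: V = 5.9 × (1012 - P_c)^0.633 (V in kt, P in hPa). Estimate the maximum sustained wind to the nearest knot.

135 kt

ΔP = 1012 − 872 = 140 mb.
140^0.633 ≈ 22.830.
V ≈ 5.9 × 22.830 ≈ 134.7 kt.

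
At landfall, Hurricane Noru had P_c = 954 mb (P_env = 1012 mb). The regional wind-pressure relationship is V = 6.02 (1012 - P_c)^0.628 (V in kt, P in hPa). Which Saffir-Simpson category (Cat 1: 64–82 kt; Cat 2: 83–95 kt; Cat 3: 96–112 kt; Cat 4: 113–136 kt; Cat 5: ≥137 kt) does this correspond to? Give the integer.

ΔP = 1012 − 954 = 58 mb.
V ≈ 6.02 × 58^0.628 = 6.02 × 12.81 ≈ 77 kt.
77 kt falls in the Category 1 band.

1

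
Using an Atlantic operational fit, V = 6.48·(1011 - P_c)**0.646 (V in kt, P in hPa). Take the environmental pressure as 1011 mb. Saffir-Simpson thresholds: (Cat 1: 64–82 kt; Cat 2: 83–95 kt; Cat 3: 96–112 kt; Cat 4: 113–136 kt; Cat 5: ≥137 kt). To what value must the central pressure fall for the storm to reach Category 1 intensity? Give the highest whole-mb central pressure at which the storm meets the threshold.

976 mb

Category 1 begins at V = 64 kt.
Required ΔP = (64/6.48)^(1/0.646) = 9.877^1.548 ≈ 34.64 mb.
P_c ≤ 1011 − 34.64 = 976.36, so the highest integer P_c is 976 mb.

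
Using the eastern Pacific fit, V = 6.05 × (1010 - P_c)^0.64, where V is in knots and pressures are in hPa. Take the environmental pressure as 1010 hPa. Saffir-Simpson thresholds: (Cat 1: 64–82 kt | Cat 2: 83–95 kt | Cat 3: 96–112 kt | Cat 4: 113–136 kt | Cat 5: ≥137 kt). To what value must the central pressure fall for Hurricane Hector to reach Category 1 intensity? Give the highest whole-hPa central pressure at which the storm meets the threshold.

970 hPa

Category 1 begins at V = 64 kt.
Required ΔP = (64/6.05)^(1/0.64) = 10.579^1.562 ≈ 39.87 hPa.
P_c ≤ 1010 − 39.87 = 970.13, so the highest integer P_c is 970 hPa.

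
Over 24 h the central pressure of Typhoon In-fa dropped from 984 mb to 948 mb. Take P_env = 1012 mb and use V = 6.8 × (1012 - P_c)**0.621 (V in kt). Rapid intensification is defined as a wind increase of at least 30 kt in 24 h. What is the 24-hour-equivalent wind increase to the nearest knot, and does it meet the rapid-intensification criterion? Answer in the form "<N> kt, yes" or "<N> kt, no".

V₁: ΔP = 28, V ≈ 6.8 × 28^0.621 ≈ 53.85 kt.
V₂: ΔP = 64, V ≈ 6.8 × 64^0.621 ≈ 89.98 kt.
ΔV over 24 h = 36.13 kt → 24 h equivalent = 36.13 × 24/24 ≈ 36.13 kt.
36 kt ≥ 30 kt ⇒ rapid intensification.

36 kt, yes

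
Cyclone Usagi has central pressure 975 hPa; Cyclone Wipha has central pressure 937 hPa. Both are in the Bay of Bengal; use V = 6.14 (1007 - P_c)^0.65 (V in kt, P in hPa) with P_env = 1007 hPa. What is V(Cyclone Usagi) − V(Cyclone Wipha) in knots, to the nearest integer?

-39 kt

Cyclone Usagi: ΔP = 32; V ≈ 6.14 × 32^0.65 ≈ 58.41 kt.
Cyclone Wipha: ΔP = 70; V ≈ 6.14 × 70^0.65 ≈ 97.16 kt.
Difference ≈ 58.41 − 97.16 = -38.75 → -39 kt.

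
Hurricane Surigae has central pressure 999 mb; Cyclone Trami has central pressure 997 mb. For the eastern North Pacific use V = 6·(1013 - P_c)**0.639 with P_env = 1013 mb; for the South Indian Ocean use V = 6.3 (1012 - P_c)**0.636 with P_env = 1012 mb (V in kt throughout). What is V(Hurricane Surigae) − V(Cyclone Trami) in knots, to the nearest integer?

-3 kt

Hurricane Surigae: ΔP = 14; V ≈ 6 × 14^0.639 ≈ 32.40 kt.
Cyclone Trami: ΔP = 15; V ≈ 6.3 × 15^0.636 ≈ 35.26 kt.
Difference ≈ 32.40 − 35.26 = -2.86 → -3 kt.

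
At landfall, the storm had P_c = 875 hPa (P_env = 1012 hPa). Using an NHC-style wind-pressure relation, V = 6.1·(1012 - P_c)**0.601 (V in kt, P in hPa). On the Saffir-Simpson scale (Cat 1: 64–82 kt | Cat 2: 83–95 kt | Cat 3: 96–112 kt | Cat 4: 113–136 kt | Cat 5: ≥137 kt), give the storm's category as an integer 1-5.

4

ΔP = 1012 − 875 = 137 hPa.
V ≈ 6.1 × 137^0.601 = 6.1 × 19.24 ≈ 117 kt.
117 kt falls in the Category 4 band.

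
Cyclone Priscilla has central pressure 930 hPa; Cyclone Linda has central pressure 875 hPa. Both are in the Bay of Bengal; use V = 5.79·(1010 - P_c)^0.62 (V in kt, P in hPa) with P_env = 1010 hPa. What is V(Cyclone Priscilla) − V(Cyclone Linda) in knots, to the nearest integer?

-34 kt

Cyclone Priscilla: ΔP = 80; V ≈ 5.79 × 80^0.62 ≈ 87.62 kt.
Cyclone Linda: ΔP = 135; V ≈ 5.79 × 135^0.62 ≈ 121.20 kt.
Difference ≈ 87.62 − 121.20 = -33.58 → -34 kt.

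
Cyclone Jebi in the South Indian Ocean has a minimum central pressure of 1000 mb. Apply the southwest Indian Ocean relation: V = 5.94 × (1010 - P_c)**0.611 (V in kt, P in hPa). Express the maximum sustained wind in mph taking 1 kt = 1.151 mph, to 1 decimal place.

ΔP = 1010 − 1000 = 10 mb.
V ≈ 5.94 × 10^0.611 = 5.94 × 4.083 ≈ 24.254 kt.
24.254 × 1.151 ≈ 27.92 mph → 27.9 mph.

27.9 mph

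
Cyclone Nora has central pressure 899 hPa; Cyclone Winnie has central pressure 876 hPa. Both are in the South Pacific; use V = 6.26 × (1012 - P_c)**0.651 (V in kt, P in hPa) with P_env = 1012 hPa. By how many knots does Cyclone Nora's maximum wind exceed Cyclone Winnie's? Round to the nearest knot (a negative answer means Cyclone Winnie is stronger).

Cyclone Nora: ΔP = 113; V ≈ 6.26 × 113^0.651 ≈ 135.87 kt.
Cyclone Winnie: ΔP = 136; V ≈ 6.26 × 136^0.651 ≈ 153.29 kt.
Difference ≈ 135.87 − 153.29 = -17.42 → -17 kt.

-17 kt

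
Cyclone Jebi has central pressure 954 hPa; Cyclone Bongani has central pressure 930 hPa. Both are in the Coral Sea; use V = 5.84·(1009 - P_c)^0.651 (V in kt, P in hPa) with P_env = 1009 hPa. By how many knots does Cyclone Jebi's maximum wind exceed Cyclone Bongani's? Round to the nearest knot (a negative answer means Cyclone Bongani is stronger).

-21 kt

Cyclone Jebi: ΔP = 55; V ≈ 5.84 × 55^0.651 ≈ 79.32 kt.
Cyclone Bongani: ΔP = 79; V ≈ 5.84 × 79^0.651 ≈ 100.41 kt.
Difference ≈ 79.32 − 100.41 = -21.09 → -21 kt.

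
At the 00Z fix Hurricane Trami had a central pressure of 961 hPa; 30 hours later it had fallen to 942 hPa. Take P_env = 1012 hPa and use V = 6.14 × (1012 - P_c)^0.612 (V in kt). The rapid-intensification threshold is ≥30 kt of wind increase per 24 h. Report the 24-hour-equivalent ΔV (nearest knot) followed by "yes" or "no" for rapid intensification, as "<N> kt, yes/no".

V₁: ΔP = 51, V ≈ 6.14 × 51^0.612 ≈ 68.11 kt.
V₂: ΔP = 70, V ≈ 6.14 × 70^0.612 ≈ 82.67 kt.
ΔV over 30 h = 14.56 kt → 24 h equivalent = 14.56 × 24/30 ≈ 11.65 kt.
12 kt < 30 kt ⇒ not rapid intensification.

12 kt, no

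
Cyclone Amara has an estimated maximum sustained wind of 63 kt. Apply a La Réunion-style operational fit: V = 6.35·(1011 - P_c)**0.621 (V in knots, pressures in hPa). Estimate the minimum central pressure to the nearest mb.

971 mb

ΔP = (V / 6.35)^(1/0.621) = (63/6.35)^1.610.
63/6.35 = 9.921; 9.921^1.610 ≈ 40.25 mb.
P_c = 1011 − 40.25 = 970.75 ≈ 971 mb.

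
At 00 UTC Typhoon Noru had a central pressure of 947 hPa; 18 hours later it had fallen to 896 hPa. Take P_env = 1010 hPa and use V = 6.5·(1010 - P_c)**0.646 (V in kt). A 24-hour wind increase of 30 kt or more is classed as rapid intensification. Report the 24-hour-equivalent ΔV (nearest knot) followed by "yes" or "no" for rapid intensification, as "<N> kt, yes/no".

59 kt, yes

V₁: ΔP = 63, V ≈ 6.5 × 63^0.646 ≈ 94.47 kt.
V₂: ΔP = 114, V ≈ 6.5 × 114^0.646 ≈ 138.57 kt.
ΔV over 18 h = 44.10 kt → 24 h equivalent = 44.10 × 24/18 ≈ 58.80 kt.
59 kt ≥ 30 kt ⇒ rapid intensification.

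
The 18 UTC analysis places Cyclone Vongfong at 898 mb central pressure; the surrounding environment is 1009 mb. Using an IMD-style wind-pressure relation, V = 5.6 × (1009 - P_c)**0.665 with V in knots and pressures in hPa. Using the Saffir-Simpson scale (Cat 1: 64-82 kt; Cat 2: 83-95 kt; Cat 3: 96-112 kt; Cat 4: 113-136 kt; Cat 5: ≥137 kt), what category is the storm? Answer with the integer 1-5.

ΔP = 1009 − 898 = 111 mb.
V ≈ 5.6 × 111^0.665 = 5.6 × 22.92 ≈ 128 kt.
128 kt falls in the Category 4 band.

4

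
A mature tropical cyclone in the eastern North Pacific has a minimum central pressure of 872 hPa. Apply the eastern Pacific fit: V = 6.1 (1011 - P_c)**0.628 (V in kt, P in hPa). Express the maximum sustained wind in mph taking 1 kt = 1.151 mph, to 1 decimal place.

ΔP = 1011 − 872 = 139 hPa.
V ≈ 6.1 × 139^0.628 = 6.1 × 22.172 ≈ 135.252 kt.
135.252 × 1.151 ≈ 155.67 mph → 155.7 mph.

155.7 mph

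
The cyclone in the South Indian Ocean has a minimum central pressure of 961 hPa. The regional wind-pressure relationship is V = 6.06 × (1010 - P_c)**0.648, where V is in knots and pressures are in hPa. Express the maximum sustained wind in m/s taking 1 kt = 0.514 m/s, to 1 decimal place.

38.8 m/s

ΔP = 1010 − 961 = 49 hPa.
V ≈ 6.06 × 49^0.648 = 6.06 × 12.452 ≈ 75.461 kt.
75.461 × 0.514 ≈ 38.79 m/s → 38.8 m/s.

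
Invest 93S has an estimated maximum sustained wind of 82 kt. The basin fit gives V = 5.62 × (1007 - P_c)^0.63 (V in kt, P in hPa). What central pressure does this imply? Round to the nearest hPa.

ΔP = (V / 5.62)^(1/0.63) = (82/5.62)^1.587.
82/5.62 = 14.591; 14.591^1.587 ≈ 70.43 hPa.
P_c = 1007 − 70.43 = 936.57 ≈ 937 hPa.

937 hPa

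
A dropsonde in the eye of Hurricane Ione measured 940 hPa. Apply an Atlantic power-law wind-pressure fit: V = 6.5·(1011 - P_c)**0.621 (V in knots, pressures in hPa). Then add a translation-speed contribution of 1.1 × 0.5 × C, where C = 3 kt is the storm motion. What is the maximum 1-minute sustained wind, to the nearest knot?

93 kt

ΔP = 1011 − 940 = 71 hPa.
71^0.621 ≈ 14.113.
V ≈ 6.5 × 14.113 ≈ 91.7 kt.
Translation term: 1.1 × 0.5 × 3 = 1.65 kt.
Corrected V ≈ 93.35 kt → 93 kt.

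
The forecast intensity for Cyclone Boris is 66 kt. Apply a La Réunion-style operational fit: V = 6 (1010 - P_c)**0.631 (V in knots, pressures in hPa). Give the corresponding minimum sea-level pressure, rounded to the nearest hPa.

ΔP = (V / 6)^(1/0.631) = (66/6)^1.585.
66/6 = 11.000; 11.000^1.585 ≈ 44.71 hPa.
P_c = 1010 − 44.71 = 965.29 ≈ 965 hPa.

965 hPa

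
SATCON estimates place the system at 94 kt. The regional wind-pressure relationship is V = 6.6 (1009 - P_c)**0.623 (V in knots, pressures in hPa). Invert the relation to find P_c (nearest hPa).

ΔP = (V / 6.6)^(1/0.623) = (94/6.6)^1.605.
94/6.6 = 14.242; 14.242^1.605 ≈ 71.07 hPa.
P_c = 1009 − 71.07 = 937.93 ≈ 938 hPa.

938 hPa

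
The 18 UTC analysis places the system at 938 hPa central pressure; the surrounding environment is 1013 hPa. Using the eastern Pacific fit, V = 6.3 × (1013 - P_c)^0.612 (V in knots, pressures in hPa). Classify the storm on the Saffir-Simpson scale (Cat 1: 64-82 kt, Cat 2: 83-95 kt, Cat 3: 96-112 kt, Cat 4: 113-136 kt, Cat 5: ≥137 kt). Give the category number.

ΔP = 1013 − 938 = 75 hPa.
V ≈ 6.3 × 75^0.612 = 6.3 × 14.05 ≈ 88 kt.
88 kt falls in the Category 2 band.

2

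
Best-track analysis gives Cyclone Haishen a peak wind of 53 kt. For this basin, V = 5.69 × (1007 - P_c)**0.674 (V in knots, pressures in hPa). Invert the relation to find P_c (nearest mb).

980 mb

ΔP = (V / 5.69)^(1/0.674) = (53/5.69)^1.484.
53/5.69 = 9.315; 9.315^1.484 ≈ 27.41 mb.
P_c = 1007 − 27.41 = 979.59 ≈ 980 mb.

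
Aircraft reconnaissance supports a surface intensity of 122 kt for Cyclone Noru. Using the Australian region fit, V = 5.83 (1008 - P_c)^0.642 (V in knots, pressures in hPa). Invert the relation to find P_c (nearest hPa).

894 hPa

ΔP = (V / 5.83)^(1/0.642) = (122/5.83)^1.558.
122/5.83 = 20.926; 20.926^1.558 ≈ 114.06 hPa.
P_c = 1008 − 114.06 = 893.94 ≈ 894 hPa.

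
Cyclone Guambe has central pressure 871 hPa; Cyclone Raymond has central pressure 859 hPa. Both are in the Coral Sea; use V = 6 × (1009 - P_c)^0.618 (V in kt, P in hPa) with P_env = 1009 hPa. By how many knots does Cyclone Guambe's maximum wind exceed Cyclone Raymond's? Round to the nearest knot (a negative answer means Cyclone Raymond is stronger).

-7 kt

Cyclone Guambe: ΔP = 138; V ≈ 6 × 138^0.618 ≈ 126.07 kt.
Cyclone Raymond: ΔP = 150; V ≈ 6 × 150^0.618 ≈ 132.73 kt.
Difference ≈ 126.07 − 132.73 = -6.66 → -7 kt.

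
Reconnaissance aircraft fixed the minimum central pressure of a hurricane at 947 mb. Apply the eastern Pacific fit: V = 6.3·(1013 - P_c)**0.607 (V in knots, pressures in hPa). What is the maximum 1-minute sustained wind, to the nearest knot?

ΔP = 1013 − 947 = 66 mb.
66^0.607 ≈ 12.719.
V ≈ 6.3 × 12.719 ≈ 80.1 kt.

80 kt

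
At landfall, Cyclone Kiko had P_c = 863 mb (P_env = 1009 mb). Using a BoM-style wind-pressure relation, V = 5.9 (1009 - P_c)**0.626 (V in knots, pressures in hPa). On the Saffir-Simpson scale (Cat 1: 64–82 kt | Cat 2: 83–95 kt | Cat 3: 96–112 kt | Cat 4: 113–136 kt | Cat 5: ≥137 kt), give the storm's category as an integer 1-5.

4

ΔP = 1009 − 863 = 146 mb.
V ≈ 5.9 × 146^0.626 = 5.9 × 22.64 ≈ 134 kt.
134 kt falls in the Category 4 band.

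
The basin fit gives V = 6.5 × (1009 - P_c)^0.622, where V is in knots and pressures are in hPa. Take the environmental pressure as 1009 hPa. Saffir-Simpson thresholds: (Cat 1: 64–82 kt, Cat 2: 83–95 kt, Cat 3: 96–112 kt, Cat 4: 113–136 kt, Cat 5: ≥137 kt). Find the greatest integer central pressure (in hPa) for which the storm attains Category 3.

Category 3 begins at V = 96 kt.
Required ΔP = (96/6.5)^(1/0.622) = 14.769^1.608 ≈ 75.86 hPa.
P_c ≤ 1009 − 75.86 = 933.14, so the highest integer P_c is 933 hPa.

933 hPa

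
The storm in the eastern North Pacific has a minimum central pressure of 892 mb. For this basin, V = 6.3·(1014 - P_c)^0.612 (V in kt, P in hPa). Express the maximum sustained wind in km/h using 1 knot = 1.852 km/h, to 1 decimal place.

220.7 km/h

ΔP = 1014 − 892 = 122 mb.
V ≈ 6.3 × 122^0.612 = 6.3 × 18.917 ≈ 119.177 kt.
119.177 × 1.852 ≈ 220.72 km/h → 220.7 km/h.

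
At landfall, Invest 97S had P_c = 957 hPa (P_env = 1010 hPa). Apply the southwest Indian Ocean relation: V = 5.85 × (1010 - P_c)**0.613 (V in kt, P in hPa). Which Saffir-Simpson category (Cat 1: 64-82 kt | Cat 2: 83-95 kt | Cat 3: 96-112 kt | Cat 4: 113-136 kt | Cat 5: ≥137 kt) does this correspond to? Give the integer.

1

ΔP = 1010 − 957 = 53 hPa.
V ≈ 5.85 × 53^0.613 = 5.85 × 11.40 ≈ 67 kt.
67 kt falls in the Category 1 band.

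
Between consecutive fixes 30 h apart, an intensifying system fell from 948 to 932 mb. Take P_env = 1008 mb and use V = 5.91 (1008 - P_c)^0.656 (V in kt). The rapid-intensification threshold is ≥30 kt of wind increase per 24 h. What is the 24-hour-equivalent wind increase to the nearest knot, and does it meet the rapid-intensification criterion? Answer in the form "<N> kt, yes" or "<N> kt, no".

12 kt, no

V₁: ΔP = 60, V ≈ 5.91 × 60^0.656 ≈ 86.71 kt.
V₂: ΔP = 76, V ≈ 5.91 × 76^0.656 ≈ 101.25 kt.
ΔV over 30 h = 14.54 kt → 24 h equivalent = 14.54 × 24/30 ≈ 11.63 kt.
12 kt < 30 kt ⇒ not rapid intensification.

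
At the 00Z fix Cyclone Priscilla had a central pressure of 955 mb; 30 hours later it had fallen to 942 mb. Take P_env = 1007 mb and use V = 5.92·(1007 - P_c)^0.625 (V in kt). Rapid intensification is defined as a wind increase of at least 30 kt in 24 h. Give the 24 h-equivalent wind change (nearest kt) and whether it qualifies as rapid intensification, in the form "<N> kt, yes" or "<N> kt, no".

8 kt, no

V₁: ΔP = 52, V ≈ 5.92 × 52^0.625 ≈ 69.96 kt.
V₂: ΔP = 65, V ≈ 5.92 × 65^0.625 ≈ 80.43 kt.
ΔV over 30 h = 10.47 kt → 24 h equivalent = 10.47 × 24/30 ≈ 8.38 kt.
8 kt < 30 kt ⇒ not rapid intensification.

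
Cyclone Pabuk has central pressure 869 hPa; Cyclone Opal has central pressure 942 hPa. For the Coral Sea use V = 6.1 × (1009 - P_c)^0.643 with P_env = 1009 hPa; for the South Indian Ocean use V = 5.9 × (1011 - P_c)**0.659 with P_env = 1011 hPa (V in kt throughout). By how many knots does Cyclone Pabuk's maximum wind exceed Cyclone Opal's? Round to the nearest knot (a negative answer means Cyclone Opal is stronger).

50 kt

Cyclone Pabuk: ΔP = 140; V ≈ 6.1 × 140^0.643 ≈ 146.32 kt.
Cyclone Opal: ΔP = 69; V ≈ 5.9 × 69^0.659 ≈ 96.08 kt.
Difference ≈ 146.32 − 96.08 = 50.24 → 50 kt.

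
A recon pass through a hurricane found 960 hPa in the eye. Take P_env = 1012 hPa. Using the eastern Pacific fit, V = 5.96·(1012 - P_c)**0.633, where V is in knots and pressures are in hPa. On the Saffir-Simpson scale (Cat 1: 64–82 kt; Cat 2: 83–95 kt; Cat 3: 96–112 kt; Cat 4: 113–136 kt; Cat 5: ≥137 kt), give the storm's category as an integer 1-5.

ΔP = 1012 − 960 = 52 hPa.
V ≈ 5.96 × 52^0.633 = 5.96 × 12.20 ≈ 73 kt.
73 kt falls in the Category 1 band.

1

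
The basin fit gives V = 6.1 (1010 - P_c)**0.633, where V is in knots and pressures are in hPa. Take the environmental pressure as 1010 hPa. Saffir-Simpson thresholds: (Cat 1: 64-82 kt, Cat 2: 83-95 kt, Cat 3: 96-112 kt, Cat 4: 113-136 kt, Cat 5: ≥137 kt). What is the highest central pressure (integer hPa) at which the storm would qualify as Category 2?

Category 2 begins at V = 83 kt.
Required ΔP = (83/6.1)^(1/0.633) = 13.607^1.580 ≈ 61.81 hPa.
P_c ≤ 1010 − 61.81 = 948.19, so the highest integer P_c is 948 hPa.

948 hPa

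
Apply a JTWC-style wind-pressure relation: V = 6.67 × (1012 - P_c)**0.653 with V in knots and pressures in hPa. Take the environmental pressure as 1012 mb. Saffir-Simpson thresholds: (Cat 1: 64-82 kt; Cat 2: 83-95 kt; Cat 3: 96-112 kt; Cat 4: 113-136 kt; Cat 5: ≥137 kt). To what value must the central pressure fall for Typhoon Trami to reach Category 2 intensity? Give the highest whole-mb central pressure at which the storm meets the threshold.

964 mb

Category 2 begins at V = 83 kt.
Required ΔP = (83/6.67)^(1/0.653) = 12.444^1.531 ≈ 47.51 mb.
P_c ≤ 1012 − 47.51 = 964.49, so the highest integer P_c is 964 mb.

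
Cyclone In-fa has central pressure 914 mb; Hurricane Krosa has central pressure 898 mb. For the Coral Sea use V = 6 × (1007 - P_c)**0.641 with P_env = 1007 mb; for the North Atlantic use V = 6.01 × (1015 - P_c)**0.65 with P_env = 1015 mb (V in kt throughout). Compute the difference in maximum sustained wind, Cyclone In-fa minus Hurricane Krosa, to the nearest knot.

-23 kt

Cyclone In-fa: ΔP = 93; V ≈ 6 × 93^0.641 ≈ 109.63 kt.
Hurricane Krosa: ΔP = 117; V ≈ 6.01 × 117^0.65 ≈ 132.80 kt.
Difference ≈ 109.63 − 132.80 = -23.17 → -23 kt.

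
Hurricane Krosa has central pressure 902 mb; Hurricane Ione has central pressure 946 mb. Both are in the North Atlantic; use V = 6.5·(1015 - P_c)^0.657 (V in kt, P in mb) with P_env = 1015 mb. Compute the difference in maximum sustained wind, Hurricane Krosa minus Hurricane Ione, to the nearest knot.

Hurricane Krosa: ΔP = 113; V ≈ 6.5 × 113^0.657 ≈ 145.14 kt.
Hurricane Ione: ΔP = 69; V ≈ 6.5 × 69^0.657 ≈ 104.96 kt.
Difference ≈ 145.14 − 104.96 = 40.18 → 40 kt.

40 kt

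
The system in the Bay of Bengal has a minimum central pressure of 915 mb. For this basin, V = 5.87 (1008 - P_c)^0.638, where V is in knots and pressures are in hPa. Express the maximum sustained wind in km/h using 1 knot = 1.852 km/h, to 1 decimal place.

196.0 km/h

ΔP = 1008 − 915 = 93 mb.
V ≈ 5.87 × 93^0.638 = 5.87 × 18.026 ≈ 105.811 kt.
105.811 × 1.852 ≈ 195.96 km/h → 196.0 km/h.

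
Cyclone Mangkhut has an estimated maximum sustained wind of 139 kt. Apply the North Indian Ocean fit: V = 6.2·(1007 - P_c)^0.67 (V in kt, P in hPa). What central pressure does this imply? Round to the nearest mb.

903 mb

ΔP = (V / 6.2)^(1/0.67) = (139/6.2)^1.493.
139/6.2 = 22.419; 22.419^1.493 ≈ 103.72 mb.
P_c = 1007 − 103.72 = 903.28 ≈ 903 mb.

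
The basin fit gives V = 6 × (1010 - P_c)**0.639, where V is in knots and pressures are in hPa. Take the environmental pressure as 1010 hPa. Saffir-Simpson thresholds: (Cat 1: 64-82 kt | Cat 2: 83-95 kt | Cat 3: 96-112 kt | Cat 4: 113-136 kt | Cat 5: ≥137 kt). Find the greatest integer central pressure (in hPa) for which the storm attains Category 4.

Category 4 begins at V = 113 kt.
Required ΔP = (113/6)^(1/0.639) = 18.833^1.565 ≈ 98.90 hPa.
P_c ≤ 1010 − 98.90 = 911.10, so the highest integer P_c is 911 hPa.

911 hPa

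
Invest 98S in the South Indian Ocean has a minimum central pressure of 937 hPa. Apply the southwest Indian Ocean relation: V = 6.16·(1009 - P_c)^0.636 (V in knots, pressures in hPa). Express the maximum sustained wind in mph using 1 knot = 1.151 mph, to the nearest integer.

ΔP = 1009 − 937 = 72 hPa.
V ≈ 6.16 × 72^0.636 = 6.16 × 15.180 ≈ 93.507 kt.
93.507 × 1.151 ≈ 107.63 mph → 108 mph.

108 mph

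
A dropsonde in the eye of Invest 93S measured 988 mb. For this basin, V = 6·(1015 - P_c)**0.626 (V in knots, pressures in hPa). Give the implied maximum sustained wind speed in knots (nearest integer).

ΔP = 1015 − 988 = 27 mb.
27^0.626 ≈ 7.871.
V ≈ 6 × 7.871 ≈ 47.2 kt.

47 kt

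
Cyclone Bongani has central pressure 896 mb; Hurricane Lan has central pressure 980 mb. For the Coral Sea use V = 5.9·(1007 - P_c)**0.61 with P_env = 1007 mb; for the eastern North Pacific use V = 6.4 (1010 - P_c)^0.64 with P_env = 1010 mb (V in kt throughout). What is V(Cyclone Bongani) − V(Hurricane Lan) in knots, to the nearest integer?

Cyclone Bongani: ΔP = 111; V ≈ 5.9 × 111^0.61 ≈ 104.35 kt.
Hurricane Lan: ΔP = 30; V ≈ 6.4 × 30^0.64 ≈ 56.43 kt.
Difference ≈ 104.35 − 56.43 = 47.92 → 48 kt.

48 kt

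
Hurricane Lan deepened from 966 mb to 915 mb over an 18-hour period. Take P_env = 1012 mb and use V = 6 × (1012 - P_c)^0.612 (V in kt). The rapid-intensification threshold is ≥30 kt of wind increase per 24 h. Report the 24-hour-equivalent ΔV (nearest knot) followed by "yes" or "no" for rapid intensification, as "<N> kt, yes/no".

V₁: ΔP = 46, V ≈ 6 × 46^0.612 ≈ 62.48 kt.
V₂: ΔP = 97, V ≈ 6 × 97^0.612 ≈ 98.64 kt.
ΔV over 18 h = 36.16 kt → 24 h equivalent = 36.16 × 24/18 ≈ 48.21 kt.
48 kt ≥ 30 kt ⇒ rapid intensification.

48 kt, yes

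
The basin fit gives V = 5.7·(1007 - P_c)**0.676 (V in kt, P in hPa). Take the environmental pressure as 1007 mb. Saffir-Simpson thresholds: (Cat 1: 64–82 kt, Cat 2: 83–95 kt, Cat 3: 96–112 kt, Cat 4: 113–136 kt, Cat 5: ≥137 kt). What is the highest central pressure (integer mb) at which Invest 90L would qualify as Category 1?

971 mb

Category 1 begins at V = 64 kt.
Required ΔP = (64/5.7)^(1/0.676) = 11.228^1.479 ≈ 35.79 mb.
P_c ≤ 1007 − 35.79 = 971.21, so the highest integer P_c is 971 mb.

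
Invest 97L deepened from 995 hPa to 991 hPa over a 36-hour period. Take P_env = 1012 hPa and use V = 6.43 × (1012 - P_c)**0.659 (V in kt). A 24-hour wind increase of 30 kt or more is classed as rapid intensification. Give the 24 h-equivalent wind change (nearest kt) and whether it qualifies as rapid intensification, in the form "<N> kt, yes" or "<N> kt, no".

V₁: ΔP = 17, V ≈ 6.43 × 17^0.659 ≈ 41.60 kt.
V₂: ΔP = 21, V ≈ 6.43 × 21^0.659 ≈ 47.81 kt.
ΔV over 36 h = 6.21 kt → 24 h equivalent = 6.21 × 24/36 ≈ 4.14 kt.
4 kt < 30 kt ⇒ not rapid intensification.

4 kt, no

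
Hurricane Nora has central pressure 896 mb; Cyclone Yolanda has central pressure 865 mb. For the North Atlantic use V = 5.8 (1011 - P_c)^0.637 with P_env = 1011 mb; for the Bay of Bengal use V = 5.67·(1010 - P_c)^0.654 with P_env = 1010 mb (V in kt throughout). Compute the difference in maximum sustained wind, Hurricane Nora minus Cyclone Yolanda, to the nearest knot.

Hurricane Nora: ΔP = 115; V ≈ 5.8 × 115^0.637 ≈ 119.15 kt.
Cyclone Yolanda: ΔP = 145; V ≈ 5.67 × 145^0.654 ≈ 146.93 kt.
Difference ≈ 119.15 − 146.93 = -27.78 → -28 kt.

-28 kt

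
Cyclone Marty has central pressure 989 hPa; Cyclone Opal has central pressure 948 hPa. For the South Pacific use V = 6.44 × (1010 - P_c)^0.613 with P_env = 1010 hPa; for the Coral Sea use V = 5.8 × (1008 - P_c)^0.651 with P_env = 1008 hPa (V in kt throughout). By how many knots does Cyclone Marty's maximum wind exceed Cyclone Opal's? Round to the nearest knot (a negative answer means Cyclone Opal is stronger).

Cyclone Marty: ΔP = 21; V ≈ 6.44 × 21^0.613 ≈ 41.63 kt.
Cyclone Opal: ΔP = 60; V ≈ 5.8 × 60^0.651 ≈ 83.37 kt.
Difference ≈ 41.63 − 83.37 = -41.74 → -42 kt.

-42 kt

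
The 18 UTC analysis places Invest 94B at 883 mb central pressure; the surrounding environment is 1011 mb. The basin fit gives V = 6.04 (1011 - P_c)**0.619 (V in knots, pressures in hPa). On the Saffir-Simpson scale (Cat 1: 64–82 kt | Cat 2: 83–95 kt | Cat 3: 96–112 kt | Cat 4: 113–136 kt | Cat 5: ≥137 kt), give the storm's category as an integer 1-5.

4

ΔP = 1011 − 883 = 128 mb.
V ≈ 6.04 × 128^0.619 = 6.04 × 20.15 ≈ 122 kt.
122 kt falls in the Category 4 band.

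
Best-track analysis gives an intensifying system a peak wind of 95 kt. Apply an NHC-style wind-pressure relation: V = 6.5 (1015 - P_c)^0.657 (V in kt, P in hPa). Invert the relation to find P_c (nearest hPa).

ΔP = (V / 6.5)^(1/0.657) = (95/6.5)^1.522.
95/6.5 = 14.615; 14.615^1.522 ≈ 59.28 hPa.
P_c = 1015 − 59.28 = 955.72 ≈ 956 hPa.

956 hPa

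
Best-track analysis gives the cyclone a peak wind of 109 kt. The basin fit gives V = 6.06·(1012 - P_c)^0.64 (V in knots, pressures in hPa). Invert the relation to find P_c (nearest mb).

921 mb

ΔP = (V / 6.06)^(1/0.64) = (109/6.06)^1.562.
109/6.06 = 17.987; 17.987^1.562 ≈ 91.38 mb.
P_c = 1012 − 91.38 = 920.62 ≈ 921 mb.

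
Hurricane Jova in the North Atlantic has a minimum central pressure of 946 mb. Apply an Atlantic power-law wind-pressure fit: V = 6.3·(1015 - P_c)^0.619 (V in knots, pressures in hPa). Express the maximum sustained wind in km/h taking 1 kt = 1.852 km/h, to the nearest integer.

ΔP = 1015 − 946 = 69 mb.
V ≈ 6.3 × 69^0.619 = 6.3 × 13.748 ≈ 86.614 kt.
86.614 × 1.852 ≈ 160.41 km/h → 160 km/h.

160 km/h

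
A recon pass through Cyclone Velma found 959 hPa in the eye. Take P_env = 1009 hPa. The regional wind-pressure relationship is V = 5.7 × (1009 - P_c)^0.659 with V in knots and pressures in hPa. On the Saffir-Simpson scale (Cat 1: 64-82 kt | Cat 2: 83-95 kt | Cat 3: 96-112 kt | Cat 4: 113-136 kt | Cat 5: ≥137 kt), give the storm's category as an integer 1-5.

ΔP = 1009 − 959 = 50 hPa.
V ≈ 5.7 × 50^0.659 = 5.7 × 13.17 ≈ 75 kt.
75 kt falls in the Category 1 band.

1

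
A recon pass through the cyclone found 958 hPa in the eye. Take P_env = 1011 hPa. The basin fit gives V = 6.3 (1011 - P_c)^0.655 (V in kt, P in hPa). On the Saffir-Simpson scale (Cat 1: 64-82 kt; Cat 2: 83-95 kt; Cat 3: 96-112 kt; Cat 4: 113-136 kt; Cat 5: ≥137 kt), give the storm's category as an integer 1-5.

ΔP = 1011 − 958 = 53 hPa.
V ≈ 6.3 × 53^0.655 = 6.3 × 13.47 ≈ 85 kt.
85 kt falls in the Category 2 band.

2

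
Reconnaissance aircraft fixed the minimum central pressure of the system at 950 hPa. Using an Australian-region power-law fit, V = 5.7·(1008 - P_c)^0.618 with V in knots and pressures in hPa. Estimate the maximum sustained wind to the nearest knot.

ΔP = 1008 − 950 = 58 hPa.
58^0.618 ≈ 12.297.
V ≈ 5.7 × 12.297 ≈ 70.1 kt.

70 kt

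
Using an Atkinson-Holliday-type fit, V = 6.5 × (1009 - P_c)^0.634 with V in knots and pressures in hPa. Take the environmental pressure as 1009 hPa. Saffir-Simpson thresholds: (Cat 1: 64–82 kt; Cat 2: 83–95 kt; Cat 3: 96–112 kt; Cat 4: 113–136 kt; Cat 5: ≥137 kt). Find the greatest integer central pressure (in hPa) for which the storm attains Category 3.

939 hPa

Category 3 begins at V = 96 kt.
Required ΔP = (96/6.5)^(1/0.634) = 14.769^1.577 ≈ 69.89 hPa.
P_c ≤ 1009 − 69.89 = 939.11, so the highest integer P_c is 939 hPa.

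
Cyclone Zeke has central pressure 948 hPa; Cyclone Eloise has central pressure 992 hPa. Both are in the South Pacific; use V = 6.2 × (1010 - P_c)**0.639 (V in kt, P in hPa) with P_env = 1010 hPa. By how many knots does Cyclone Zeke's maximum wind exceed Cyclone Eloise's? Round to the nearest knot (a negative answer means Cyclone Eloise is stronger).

Cyclone Zeke: ΔP = 62; V ≈ 6.2 × 62^0.639 ≈ 86.64 kt.
Cyclone Eloise: ΔP = 18; V ≈ 6.2 × 18^0.639 ≈ 39.31 kt.
Difference ≈ 86.64 − 39.31 = 47.33 → 47 kt.

47 kt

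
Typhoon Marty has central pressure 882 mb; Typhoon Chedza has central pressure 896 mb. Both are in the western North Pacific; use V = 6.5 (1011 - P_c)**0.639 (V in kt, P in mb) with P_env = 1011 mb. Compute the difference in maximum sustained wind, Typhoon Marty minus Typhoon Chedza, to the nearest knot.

Typhoon Marty: ΔP = 129; V ≈ 6.5 × 129^0.639 ≈ 145.07 kt.
Typhoon Chedza: ΔP = 115; V ≈ 6.5 × 115^0.639 ≈ 134.80 kt.
Difference ≈ 145.07 − 134.80 = 10.27 → 10 kt.

10 kt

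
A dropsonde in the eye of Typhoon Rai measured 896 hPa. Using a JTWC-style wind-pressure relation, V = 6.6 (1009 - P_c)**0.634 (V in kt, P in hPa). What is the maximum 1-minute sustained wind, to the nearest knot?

ΔP = 1009 − 896 = 113 hPa.
113^0.634 ≈ 20.029.
V ≈ 6.6 × 20.029 ≈ 132.2 kt.

132 kt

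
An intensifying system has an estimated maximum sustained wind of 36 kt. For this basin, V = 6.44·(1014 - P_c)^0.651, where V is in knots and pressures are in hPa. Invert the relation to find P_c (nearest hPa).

ΔP = (V / 6.44)^(1/0.651) = (36/6.44)^1.536.
36/6.44 = 5.590; 5.590^1.536 ≈ 14.06 hPa.
P_c = 1014 − 14.06 = 999.94 ≈ 1000 hPa.

1000 hPa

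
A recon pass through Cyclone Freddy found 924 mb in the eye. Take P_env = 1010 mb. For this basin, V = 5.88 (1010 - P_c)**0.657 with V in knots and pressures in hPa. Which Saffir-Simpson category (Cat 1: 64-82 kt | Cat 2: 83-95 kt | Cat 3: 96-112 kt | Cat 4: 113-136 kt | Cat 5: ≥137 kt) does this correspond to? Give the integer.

3

ΔP = 1010 − 924 = 86 mb.
V ≈ 5.88 × 86^0.657 = 5.88 × 18.66 ≈ 110 kt.
110 kt falls in the Category 3 band.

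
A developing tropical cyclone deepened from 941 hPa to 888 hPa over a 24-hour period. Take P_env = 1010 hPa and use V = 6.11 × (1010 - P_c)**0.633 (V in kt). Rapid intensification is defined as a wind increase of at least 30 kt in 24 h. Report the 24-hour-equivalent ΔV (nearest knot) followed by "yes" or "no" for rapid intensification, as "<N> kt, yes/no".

39 kt, yes

V₁: ΔP = 69, V ≈ 6.11 × 69^0.633 ≈ 89.13 kt.
V₂: ΔP = 122, V ≈ 6.11 × 122^0.633 ≈ 127.85 kt.
ΔV over 24 h = 38.72 kt → 24 h equivalent = 38.72 × 24/24 ≈ 38.72 kt.
39 kt ≥ 30 kt ⇒ rapid intensification.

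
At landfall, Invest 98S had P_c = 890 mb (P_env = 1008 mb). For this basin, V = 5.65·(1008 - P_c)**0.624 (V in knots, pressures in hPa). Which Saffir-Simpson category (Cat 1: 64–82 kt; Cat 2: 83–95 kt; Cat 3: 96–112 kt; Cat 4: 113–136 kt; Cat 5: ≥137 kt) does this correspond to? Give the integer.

ΔP = 1008 − 890 = 118 mb.
V ≈ 5.65 × 118^0.624 = 5.65 × 19.63 ≈ 111 kt.
111 kt falls in the Category 3 band.

3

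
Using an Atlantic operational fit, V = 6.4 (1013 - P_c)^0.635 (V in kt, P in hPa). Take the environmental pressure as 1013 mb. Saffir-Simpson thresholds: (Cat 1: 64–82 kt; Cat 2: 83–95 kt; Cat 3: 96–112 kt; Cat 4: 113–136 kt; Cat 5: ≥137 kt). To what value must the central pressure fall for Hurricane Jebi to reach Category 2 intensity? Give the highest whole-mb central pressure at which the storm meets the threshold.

Category 2 begins at V = 83 kt.
Required ΔP = (83/6.4)^(1/0.635) = 12.969^1.575 ≈ 56.57 mb.
P_c ≤ 1013 − 56.57 = 956.43, so the highest integer P_c is 956 mb.

956 mb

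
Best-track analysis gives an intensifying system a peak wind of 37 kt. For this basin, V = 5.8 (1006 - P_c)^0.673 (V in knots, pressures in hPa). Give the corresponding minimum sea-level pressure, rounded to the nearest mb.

990 mb

ΔP = (V / 5.8)^(1/0.673) = (37/5.8)^1.486.
37/5.8 = 6.379; 6.379^1.486 ≈ 15.70 mb.
P_c = 1006 − 15.70 = 990.30 ≈ 990 mb.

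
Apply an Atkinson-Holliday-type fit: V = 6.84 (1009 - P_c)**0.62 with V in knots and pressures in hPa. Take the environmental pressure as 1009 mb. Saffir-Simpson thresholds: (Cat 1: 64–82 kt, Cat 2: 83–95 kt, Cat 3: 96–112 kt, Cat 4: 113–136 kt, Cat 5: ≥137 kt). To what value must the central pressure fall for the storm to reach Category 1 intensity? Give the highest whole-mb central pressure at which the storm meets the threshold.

972 mb

Category 1 begins at V = 64 kt.
Required ΔP = (64/6.84)^(1/0.62) = 9.357^1.613 ≈ 36.84 mb.
P_c ≤ 1009 − 36.84 = 972.16, so the highest integer P_c is 972 mb.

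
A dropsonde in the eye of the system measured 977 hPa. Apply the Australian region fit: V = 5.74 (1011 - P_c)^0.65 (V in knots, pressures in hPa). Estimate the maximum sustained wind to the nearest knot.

57 kt

ΔP = 1011 − 977 = 34 hPa.
34^0.65 ≈ 9.896.
V ≈ 5.74 × 9.896 ≈ 56.8 kt.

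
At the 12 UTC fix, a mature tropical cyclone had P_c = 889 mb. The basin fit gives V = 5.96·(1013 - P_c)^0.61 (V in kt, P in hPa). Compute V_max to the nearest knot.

113 kt

ΔP = 1013 − 889 = 124 mb.
124^0.61 ≈ 18.923.
V ≈ 5.96 × 18.923 ≈ 112.8 kt.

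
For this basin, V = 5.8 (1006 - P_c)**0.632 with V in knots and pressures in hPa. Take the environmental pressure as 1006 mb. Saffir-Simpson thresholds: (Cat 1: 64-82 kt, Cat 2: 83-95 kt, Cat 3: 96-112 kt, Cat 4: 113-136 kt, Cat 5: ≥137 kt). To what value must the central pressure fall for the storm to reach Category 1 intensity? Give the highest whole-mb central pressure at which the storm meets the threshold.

Category 1 begins at V = 64 kt.
Required ΔP = (64/5.8)^(1/0.632) = 11.034^1.582 ≈ 44.66 mb.
P_c ≤ 1006 − 44.66 = 961.34, so the highest integer P_c is 961 mb.

961 mb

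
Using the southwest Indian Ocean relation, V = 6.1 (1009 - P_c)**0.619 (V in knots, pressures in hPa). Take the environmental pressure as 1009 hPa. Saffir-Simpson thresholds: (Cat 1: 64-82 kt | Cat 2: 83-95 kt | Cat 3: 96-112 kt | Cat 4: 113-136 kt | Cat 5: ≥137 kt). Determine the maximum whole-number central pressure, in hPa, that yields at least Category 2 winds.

941 hPa

Category 2 begins at V = 83 kt.
Required ΔP = (83/6.1)^(1/0.619) = 13.607^1.616 ≈ 67.85 hPa.
P_c ≤ 1009 − 67.85 = 941.15, so the highest integer P_c is 941 hPa.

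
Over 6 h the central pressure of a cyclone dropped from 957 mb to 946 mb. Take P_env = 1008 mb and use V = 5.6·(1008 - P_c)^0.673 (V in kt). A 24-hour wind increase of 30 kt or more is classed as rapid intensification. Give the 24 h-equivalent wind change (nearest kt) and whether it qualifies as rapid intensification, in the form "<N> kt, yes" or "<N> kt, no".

V₁: ΔP = 51, V ≈ 5.6 × 51^0.673 ≈ 78.96 kt.
V₂: ΔP = 62, V ≈ 5.6 × 62^0.673 ≈ 90.05 kt.
ΔV over 6 h = 11.09 kt → 24 h equivalent = 11.09 × 24/6 ≈ 44.36 kt.
44 kt ≥ 30 kt ⇒ rapid intensification.

44 kt, yes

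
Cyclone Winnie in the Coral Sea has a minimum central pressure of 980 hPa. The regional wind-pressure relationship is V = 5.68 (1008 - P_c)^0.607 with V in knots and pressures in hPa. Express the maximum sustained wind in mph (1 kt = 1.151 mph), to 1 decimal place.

ΔP = 1008 − 980 = 28 hPa.
V ≈ 5.68 × 28^0.607 = 5.68 × 7.558 ≈ 42.931 kt.
42.931 × 1.151 ≈ 49.41 mph → 49.4 mph.

49.4 mph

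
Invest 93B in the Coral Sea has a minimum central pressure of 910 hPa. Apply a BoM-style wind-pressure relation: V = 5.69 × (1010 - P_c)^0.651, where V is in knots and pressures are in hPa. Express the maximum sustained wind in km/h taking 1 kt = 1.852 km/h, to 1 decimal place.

ΔP = 1010 − 910 = 100 hPa.
V ≈ 5.69 × 100^0.651 = 5.69 × 20.045 ≈ 114.054 kt.
114.054 × 1.852 ≈ 211.23 km/h → 211.2 km/h.

211.2 km/h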